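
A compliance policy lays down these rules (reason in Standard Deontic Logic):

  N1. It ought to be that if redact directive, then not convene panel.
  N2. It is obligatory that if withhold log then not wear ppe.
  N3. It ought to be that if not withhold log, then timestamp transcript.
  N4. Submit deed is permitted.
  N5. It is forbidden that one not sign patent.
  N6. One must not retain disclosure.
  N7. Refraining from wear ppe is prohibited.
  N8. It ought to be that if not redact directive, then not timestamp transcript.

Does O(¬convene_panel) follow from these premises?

Yes

Premise 7 is F(¬wear_ppe), i.e. O(wear_ppe).
Premise 2, O(withhold_log → ¬wear_ppe), contraposes to O(wear_ppe → ¬withhold_log); with O(wear_ppe) we get O(¬withhold_log).
With premise 3, O(¬withhold_log → timestamp_transcript), the K-axiom yields O(timestamp_transcript).
Premise 8 is O(¬redact_directive → ¬timestamp_transcript); contrapositively O(timestamp_transcript → redact_directive). Since O(timestamp_transcript) holds, K gives O(redact_directive).
From O(redact_directive) and premise 1, O(redact_directive → ¬convene_panel), we obtain O(¬convene_panel).
Premises 4, 5, 6 do not contribute to this derivation.
So O(¬convene_panel) follows.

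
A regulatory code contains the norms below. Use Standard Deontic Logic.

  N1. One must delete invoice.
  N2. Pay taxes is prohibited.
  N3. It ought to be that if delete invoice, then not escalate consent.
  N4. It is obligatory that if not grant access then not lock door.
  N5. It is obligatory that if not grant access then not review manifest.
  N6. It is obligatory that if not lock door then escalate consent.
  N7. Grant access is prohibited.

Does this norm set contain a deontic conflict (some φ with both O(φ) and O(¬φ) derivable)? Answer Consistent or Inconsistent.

From premise 1 we have O(delete_invoice).
From O(delete_invoice) and premise 3, O(delete_invoice → ¬escalate_consent), we obtain O(¬escalate_consent).
Premise 6 is O(¬lock_door → escalate_consent); contrapositively O(¬escalate_consent → lock_door). Since O(¬escalate_consent) holds, K gives O(lock_door).
Premise 4, O(¬grant_access → ¬lock_door), contraposes to O(lock_door → grant_access); with O(lock_door) we get O(grant_access).
But premise 7, F(grant_access), means O(¬grant_access).
We now have both O(grant_access) and O(¬grant_access) — grant_access is simultaneously obligatory and forbidden, violating the D-axiom.

Inconsistent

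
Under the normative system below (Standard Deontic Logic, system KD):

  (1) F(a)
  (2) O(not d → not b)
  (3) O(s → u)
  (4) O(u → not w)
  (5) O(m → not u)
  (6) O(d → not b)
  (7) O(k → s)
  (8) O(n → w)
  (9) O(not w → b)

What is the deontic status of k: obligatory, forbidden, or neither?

Forbidden

Premises 2 and 6 cover both cases: O(not d → not b) and O(d → not b). Since not d ∨ d is a tautology, O(not b) follows.
Premise 9, O(not w → b), contraposes to O(not b → w); with O(not b) we get O(w).
The contrapositive of premise 4 (O(u → not w)) is O(w → not u), and O(w) is already established, so O(not u).
Premise 3 is O(s → u); contrapositively O(not u → not s). Since O(not u) holds, K gives O(not s).
Premise 7 is O(k → s); contrapositively O(not s → not k). Since O(not s) holds, K gives O(not k).
Premises 1, 5, 8 do not contribute to this derivation.
Thus O(not k), which is F(k): k is forbidden.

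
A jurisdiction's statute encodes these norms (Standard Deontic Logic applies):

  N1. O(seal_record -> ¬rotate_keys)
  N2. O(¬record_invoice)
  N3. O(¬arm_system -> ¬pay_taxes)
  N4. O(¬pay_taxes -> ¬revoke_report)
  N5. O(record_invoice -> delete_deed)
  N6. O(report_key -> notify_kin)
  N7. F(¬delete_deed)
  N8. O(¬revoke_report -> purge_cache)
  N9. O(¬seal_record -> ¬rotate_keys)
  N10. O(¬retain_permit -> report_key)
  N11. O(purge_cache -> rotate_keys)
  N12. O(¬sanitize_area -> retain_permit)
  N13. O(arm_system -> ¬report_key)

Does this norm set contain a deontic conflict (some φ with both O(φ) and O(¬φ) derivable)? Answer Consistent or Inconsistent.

Consistent

Premise 5 is O(record_invoice -> delete_deed); even if O(delete_deed) held, inferring O(record_invoice) would be affirming the consequent — invalid.
So O(record_invoice) is not derivable, and the apparent clash with O(¬record_invoice) does not arise.
A world satisfying every obligation exists (e.g. arm_system=true, delete_deed=true, notify_kin=false, pay_taxes=true, purge_cache=false, record_invoice=false, report_key=false, retain_permit=true, revoke_report=true, rotate_keys=false, sanitize_area=false, seal_record=false); no atom is both obligatory and forbidden, so the set is consistent.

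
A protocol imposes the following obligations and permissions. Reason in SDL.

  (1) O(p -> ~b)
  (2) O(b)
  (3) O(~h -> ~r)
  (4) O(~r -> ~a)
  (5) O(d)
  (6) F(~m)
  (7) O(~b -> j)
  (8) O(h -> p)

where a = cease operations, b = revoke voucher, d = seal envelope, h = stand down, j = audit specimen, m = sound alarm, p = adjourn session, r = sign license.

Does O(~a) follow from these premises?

Yes

From premise 2 we have O(b).
Premise 1 is O(p -> ~b); contrapositively O(b -> ~p). Since O(b) holds, K gives O(~p).
Premise 8 is O(h -> p); contrapositively O(~p -> ~h). Since O(~p) holds, K gives O(~h).
With premise 3, O(~h -> ~r), the K-axiom yields O(~r).
From O(~r) and premise 4, O(~r -> ~a), we obtain O(~a).
Premises 5, 6, 7 do not contribute to this derivation.
So O(~a) follows.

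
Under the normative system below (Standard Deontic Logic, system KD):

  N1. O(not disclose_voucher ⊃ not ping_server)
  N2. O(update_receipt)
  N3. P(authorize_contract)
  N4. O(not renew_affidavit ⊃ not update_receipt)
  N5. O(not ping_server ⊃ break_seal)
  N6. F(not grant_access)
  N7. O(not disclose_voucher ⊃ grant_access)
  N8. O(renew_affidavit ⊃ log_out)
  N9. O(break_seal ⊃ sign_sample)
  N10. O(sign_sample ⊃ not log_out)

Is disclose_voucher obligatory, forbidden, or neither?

Obligatory

From premise 2 we have O(update_receipt).
The contrapositive of premise 4 (O(not renew_affidavit ⊃ not update_receipt)) is O(update_receipt ⊃ renew_affidavit), and O(update_receipt) is already established, so O(renew_affidavit).
With premise 8, O(renew_affidavit ⊃ log_out), the K-axiom yields O(log_out).
The contrapositive of premise 10 (O(sign_sample ⊃ not log_out)) is O(log_out ⊃ not sign_sample), and O(log_out) is already established, so O(not sign_sample).
Premise 9, O(break_seal ⊃ sign_sample), contraposes to O(not sign_sample ⊃ not break_seal); with O(not sign_sample) we get O(not break_seal).
The contrapositive of premise 5 (O(not ping_server ⊃ break_seal)) is O(not break_seal ⊃ ping_server), and O(not break_seal) is already established, so O(ping_server).
Premise 1, O(not disclose_voucher ⊃ not ping_server), contraposes to O(ping_server ⊃ disclose_voucher); with O(ping_server) we get O(disclose_voucher).
Premises 3, 6, 7 do not contribute to this derivation.
Hence disclose_voucher is obligatory.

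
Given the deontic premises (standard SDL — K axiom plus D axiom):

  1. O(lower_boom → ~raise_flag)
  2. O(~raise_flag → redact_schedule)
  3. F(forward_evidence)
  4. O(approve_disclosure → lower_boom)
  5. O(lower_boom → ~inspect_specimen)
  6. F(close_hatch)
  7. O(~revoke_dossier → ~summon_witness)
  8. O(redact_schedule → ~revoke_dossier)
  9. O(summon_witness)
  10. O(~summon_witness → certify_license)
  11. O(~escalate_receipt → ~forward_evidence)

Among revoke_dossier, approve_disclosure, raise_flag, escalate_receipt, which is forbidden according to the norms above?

approve_disclosure

Premise 9 gives O(summon_witness).
Premise 7, O(~revoke_dossier → ~summon_witness), contraposes to O(summon_witness → revoke_dossier); with O(summon_witness) we get O(revoke_dossier).
Premise 8, O(redact_schedule → ~revoke_dossier), contraposes to O(revoke_dossier → ~redact_schedule); with O(revoke_dossier) we get O(~redact_schedule).
The contrapositive of premise 2 (O(~raise_flag → redact_schedule)) is O(~redact_schedule → raise_flag), and O(~redact_schedule) is already established, so O(raise_flag).
Premise 1 is O(lower_boom → ~raise_flag); contrapositively O(raise_flag → ~lower_boom). Since O(raise_flag) holds, K gives O(~lower_boom).
Premise 4 is O(approve_disclosure → lower_boom); contrapositively O(~lower_boom → ~approve_disclosure). Since O(~lower_boom) holds, K gives O(~approve_disclosure).
So O(~approve_disclosure) holds, i.e. approve_disclosure is forbidden. None of the other listed options is forbidden under the premises.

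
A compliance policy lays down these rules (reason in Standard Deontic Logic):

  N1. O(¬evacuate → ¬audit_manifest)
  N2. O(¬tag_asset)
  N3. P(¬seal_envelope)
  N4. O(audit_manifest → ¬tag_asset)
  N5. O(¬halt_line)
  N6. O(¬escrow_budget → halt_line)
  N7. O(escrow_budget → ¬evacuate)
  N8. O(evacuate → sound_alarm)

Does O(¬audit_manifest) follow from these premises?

Yes

Premise 5 states O(¬halt_line) outright.
Premise 6 is O(¬escrow_budget → halt_line); contrapositively O(¬halt_line → escrow_budget). Since O(¬halt_line) holds, K gives O(escrow_budget).
Premise 7 is O(escrow_budget → ¬evacuate); since O(escrow_budget), deontic closure gives O(¬evacuate).
Premise 1 is O(¬evacuate → ¬audit_manifest); since O(¬evacuate), deontic closure gives O(¬audit_manifest).
Premises 2, 3, 4, 8 do not contribute to this derivation.
So O(¬audit_manifest) follows.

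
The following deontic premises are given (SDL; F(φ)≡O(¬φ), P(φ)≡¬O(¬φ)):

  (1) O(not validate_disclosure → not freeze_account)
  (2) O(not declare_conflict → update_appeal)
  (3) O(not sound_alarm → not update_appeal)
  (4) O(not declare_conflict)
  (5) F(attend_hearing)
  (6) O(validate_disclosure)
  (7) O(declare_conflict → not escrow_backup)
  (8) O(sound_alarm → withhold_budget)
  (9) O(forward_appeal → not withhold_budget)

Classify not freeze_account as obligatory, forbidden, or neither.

Premise 1 is O(not validate_disclosure → not freeze_account), but O(not validate_disclosure) is not derivable from the premises, so it does not yield O(not freeze_account).
No premise or chain of K-axiom applications forces O(not freeze_account), and none forces O(freeze_account). So not freeze_account is neither obligatory nor forbidden under these norms.

Neither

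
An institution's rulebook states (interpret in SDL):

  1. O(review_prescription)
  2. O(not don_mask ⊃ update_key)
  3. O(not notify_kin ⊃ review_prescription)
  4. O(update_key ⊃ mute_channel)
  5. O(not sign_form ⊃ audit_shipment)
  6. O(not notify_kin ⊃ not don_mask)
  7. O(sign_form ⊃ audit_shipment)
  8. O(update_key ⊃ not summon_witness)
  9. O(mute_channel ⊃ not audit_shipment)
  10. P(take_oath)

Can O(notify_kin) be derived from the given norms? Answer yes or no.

Yes

Premises 5 and 7 cover both cases: O(not sign_form ⊃ audit_shipment) and O(sign_form ⊃ audit_shipment). Since not sign_form ∨ sign_form is a tautology, O(audit_shipment) follows.
The contrapositive of premise 9 (O(mute_channel ⊃ not audit_shipment)) is O(audit_shipment ⊃ not mute_channel), and O(audit_shipment) is already established, so O(not mute_channel).
Premise 4 is O(update_key ⊃ mute_channel); contrapositively O(not mute_channel ⊃ not update_key). Since O(not mute_channel) holds, K gives O(not update_key).
The contrapositive of premise 2 (O(not don_mask ⊃ update_key)) is O(not update_key ⊃ don_mask), and O(not update_key) is already established, so O(don_mask).
Premise 6, O(not notify_kin ⊃ not don_mask), contraposes to O(don_mask ⊃ notify_kin); with O(don_mask) we get O(notify_kin).
Premises 1, 3, 8, 10 do not contribute to this derivation.
So O(notify_kin) follows.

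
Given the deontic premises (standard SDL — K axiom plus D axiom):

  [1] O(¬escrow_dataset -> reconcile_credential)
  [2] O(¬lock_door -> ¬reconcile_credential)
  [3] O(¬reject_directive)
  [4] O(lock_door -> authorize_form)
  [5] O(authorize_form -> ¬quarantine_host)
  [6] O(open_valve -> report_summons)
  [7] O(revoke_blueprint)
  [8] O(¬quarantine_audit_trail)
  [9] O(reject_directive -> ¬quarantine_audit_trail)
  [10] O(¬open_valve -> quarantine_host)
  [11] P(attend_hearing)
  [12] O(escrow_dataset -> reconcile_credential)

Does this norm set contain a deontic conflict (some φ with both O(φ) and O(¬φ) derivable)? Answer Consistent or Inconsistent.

Consistent

Premise 9 is O(reject_directive -> ¬quarantine_audit_trail); even if O(¬quarantine_audit_trail) held, inferring O(reject_directive) would be affirming the consequent — invalid.
So O(reject_directive) is not derivable, and the apparent clash with O(¬reject_directive) does not arise.
A world satisfying every obligation exists (e.g. attend_hearing=false, authorize_form=true, escrow_dataset=false, lock_door=true, open_valve=true, quarantine_audit_trail=false, quarantine_host=false, reconcile_credential=true, reject_directive=false, report_summons=true, revoke_blueprint=true); no atom is both obligatory and forbidden, so the set is consistent.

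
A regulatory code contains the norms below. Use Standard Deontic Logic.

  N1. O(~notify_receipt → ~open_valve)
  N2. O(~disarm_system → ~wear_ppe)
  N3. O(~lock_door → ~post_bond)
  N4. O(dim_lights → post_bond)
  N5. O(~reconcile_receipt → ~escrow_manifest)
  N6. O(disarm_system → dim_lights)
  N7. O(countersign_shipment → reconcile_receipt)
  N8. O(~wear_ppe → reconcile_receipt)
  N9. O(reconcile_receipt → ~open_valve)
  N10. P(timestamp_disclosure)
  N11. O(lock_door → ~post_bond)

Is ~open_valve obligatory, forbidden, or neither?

Obligatory

Premises 11 and 3 are O(lock_door → ~post_bond) and O(~lock_door → ~post_bond); every ideal world satisfies lock_door or ~lock_door, so in either case ~post_bond holds — hence O(~post_bond).
Premise 4 is O(dim_lights → post_bond); contrapositively O(~post_bond → ~dim_lights). Since O(~post_bond) holds, K gives O(~dim_lights).
The contrapositive of premise 6 (O(disarm_system → dim_lights)) is O(~dim_lights → ~disarm_system), and O(~dim_lights) is already established, so O(~disarm_system).
Premise 2 is O(~disarm_system → ~wear_ppe); since O(~disarm_system), deontic closure gives O(~wear_ppe).
Premise 8 is O(~wear_ppe → reconcile_receipt); since O(~wear_ppe), deontic closure gives O(reconcile_receipt).
From O(reconcile_receipt) and premise 9, O(reconcile_receipt → ~open_valve), we obtain O(~open_valve).
Premises 1, 5, 7, 10 do not contribute to this derivation.
Hence ~open_valve is obligatory.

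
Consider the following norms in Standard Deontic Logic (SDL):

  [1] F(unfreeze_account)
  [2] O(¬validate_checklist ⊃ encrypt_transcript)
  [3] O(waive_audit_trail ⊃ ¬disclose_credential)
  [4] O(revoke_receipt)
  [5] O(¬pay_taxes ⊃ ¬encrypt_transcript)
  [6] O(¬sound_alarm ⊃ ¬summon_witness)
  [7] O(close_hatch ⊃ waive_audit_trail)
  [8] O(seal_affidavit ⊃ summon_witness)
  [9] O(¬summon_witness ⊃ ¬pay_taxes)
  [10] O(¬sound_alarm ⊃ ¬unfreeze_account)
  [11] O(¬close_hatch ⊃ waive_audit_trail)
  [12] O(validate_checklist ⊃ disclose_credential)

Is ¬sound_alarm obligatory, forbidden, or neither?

Premises 11 and 7 are O(¬close_hatch ⊃ waive_audit_trail) and O(close_hatch ⊃ waive_audit_trail); every ideal world satisfies ¬close_hatch or close_hatch, so in either case waive_audit_trail holds — hence O(waive_audit_trail).
Applying K to premise 3 (O(waive_audit_trail ⊃ ¬disclose_credential)) and O(waive_audit_trail) yields O(¬disclose_credential).
Premise 12, O(validate_checklist ⊃ disclose_credential), contraposes to O(¬disclose_credential ⊃ ¬validate_checklist); with O(¬disclose_credential) we get O(¬validate_checklist).
Premise 2 is O(¬validate_checklist ⊃ encrypt_transcript); since O(¬validate_checklist), deontic closure gives O(encrypt_transcript).
Premise 5, O(¬pay_taxes ⊃ ¬encrypt_transcript), contraposes to O(encrypt_transcript ⊃ pay_taxes); with O(encrypt_transcript) we get O(pay_taxes).
The contrapositive of premise 9 (O(¬summon_witness ⊃ ¬pay_taxes)) is O(pay_taxes ⊃ summon_witness), and O(pay_taxes) is already established, so O(summon_witness).
Premise 6, O(¬sound_alarm ⊃ ¬summon_witness), contraposes to O(summon_witness ⊃ sound_alarm); with O(summon_witness) we get O(sound_alarm).
Premises 1, 4, 8, 10 do not contribute to this derivation.
Thus O(sound_alarm), which is F(¬sound_alarm): ¬sound_alarm is forbidden.

Forbidden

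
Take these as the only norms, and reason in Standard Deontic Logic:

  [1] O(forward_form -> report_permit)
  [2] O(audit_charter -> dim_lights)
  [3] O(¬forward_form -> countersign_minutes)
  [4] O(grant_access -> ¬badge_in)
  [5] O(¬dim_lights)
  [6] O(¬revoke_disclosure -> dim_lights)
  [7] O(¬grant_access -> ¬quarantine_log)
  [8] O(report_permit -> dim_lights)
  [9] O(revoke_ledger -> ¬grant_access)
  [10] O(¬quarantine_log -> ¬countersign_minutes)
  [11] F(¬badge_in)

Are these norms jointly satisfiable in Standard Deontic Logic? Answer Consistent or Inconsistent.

F(¬badge_in) at premise 11 means O(badge_in).
Premise 4, O(grant_access -> ¬badge_in), contraposes to O(badge_in -> ¬grant_access); with O(badge_in) we get O(¬grant_access).
Premise 7 is O(¬grant_access -> ¬quarantine_log); since O(¬grant_access), deontic closure gives O(¬quarantine_log).
From O(¬quarantine_log) and premise 10, O(¬quarantine_log -> ¬countersign_minutes), we obtain O(¬countersign_minutes).
The contrapositive of premise 3 (O(¬forward_form -> countersign_minutes)) is O(¬countersign_minutes -> forward_form), and O(¬countersign_minutes) is already established, so O(forward_form).
Premise 1 is O(forward_form -> report_permit); since O(forward_form), deontic closure gives O(report_permit).
With premise 8, O(report_permit -> dim_lights), the K-axiom yields O(dim_lights).
However, premise 5 gives O(¬dim_lights).
We now have both O(dim_lights) and O(¬dim_lights) — dim_lights is simultaneously obligatory and forbidden, violating the D-axiom.

Inconsistent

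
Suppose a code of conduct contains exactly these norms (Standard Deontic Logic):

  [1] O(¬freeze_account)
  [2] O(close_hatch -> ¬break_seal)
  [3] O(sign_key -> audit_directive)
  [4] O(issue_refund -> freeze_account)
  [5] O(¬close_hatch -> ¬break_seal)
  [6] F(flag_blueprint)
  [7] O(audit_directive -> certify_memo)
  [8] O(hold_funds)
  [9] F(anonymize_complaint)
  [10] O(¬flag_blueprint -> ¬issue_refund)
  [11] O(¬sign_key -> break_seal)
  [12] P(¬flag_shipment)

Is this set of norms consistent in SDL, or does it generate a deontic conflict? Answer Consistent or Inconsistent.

Premise 4 is O(issue_refund -> freeze_account), but O(issue_refund) is not derivable from the premises, so it does not yield O(freeze_account).
So O(freeze_account) is not derivable, and the apparent clash with O(¬freeze_account) does not arise.
A world satisfying every obligation exists (e.g. anonymize_complaint=false, audit_directive=true, break_seal=false, certify_memo=true, close_hatch=false, flag_blueprint=false, flag_shipment=false, freeze_account=false, hold_funds=true, issue_refund=false, sign_key=true); no atom is both obligatory and forbidden, so the set is consistent.

Consistent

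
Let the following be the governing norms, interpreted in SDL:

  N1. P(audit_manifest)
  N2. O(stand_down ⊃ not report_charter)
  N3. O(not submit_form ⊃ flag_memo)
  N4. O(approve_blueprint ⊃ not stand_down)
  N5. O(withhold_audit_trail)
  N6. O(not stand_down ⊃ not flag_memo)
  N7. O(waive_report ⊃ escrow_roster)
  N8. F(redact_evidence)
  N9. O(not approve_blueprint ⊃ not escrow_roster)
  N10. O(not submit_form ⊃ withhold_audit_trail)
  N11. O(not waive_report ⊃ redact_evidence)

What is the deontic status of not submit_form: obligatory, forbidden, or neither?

Forbidden

F(redact_evidence) at premise 8 means O(not redact_evidence).
Premise 11 is O(not waive_report ⊃ redact_evidence); contrapositively O(not redact_evidence ⊃ waive_report). Since O(not redact_evidence) holds, K gives O(waive_report).
Applying K to premise 7 (O(waive_report ⊃ escrow_roster)) and O(waive_report) yields O(escrow_roster).
Premise 9 is O(not approve_blueprint ⊃ not escrow_roster); contrapositively O(escrow_roster ⊃ approve_blueprint). Since O(escrow_roster) holds, K gives O(approve_blueprint).
Applying K to premise 4 (O(approve_blueprint ⊃ not stand_down)) and O(approve_blueprint) yields O(not stand_down).
From O(not stand_down) and premise 6, O(not stand_down ⊃ not flag_memo), we obtain O(not flag_memo).
Premise 3 is O(not submit_form ⊃ flag_memo); contrapositively O(not flag_memo ⊃ submit_form). Since O(not flag_memo) holds, K gives O(submit_form).
Premises 1, 2, 5, 10 do not contribute to this derivation.
Thus O(submit_form), which is F(not submit_form): not submit_form is forbidden.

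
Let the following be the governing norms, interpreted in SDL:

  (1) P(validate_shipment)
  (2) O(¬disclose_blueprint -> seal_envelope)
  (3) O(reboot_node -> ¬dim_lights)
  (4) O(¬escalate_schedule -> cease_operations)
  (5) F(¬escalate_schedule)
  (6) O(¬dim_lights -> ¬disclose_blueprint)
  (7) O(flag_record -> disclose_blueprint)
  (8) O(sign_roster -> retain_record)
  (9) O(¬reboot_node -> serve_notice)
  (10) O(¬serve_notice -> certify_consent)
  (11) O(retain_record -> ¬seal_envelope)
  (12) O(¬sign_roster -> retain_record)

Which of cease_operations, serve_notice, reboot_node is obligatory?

serve_notice

Premises 12 and 8 cover both cases: O(¬sign_roster -> retain_record) and O(sign_roster -> retain_record). Since ¬sign_roster ∨ sign_roster is a tautology, O(retain_record) follows.
From O(retain_record) and premise 11, O(retain_record -> ¬seal_envelope), we obtain O(¬seal_envelope).
Premise 2 is O(¬disclose_blueprint -> seal_envelope); contrapositively O(¬seal_envelope -> disclose_blueprint). Since O(¬seal_envelope) holds, K gives O(disclose_blueprint).
The contrapositive of premise 6 (O(¬dim_lights -> ¬disclose_blueprint)) is O(disclose_blueprint -> dim_lights), and O(disclose_blueprint) is already established, so O(dim_lights).
Premise 3, O(reboot_node -> ¬dim_lights), contraposes to O(dim_lights -> ¬reboot_node); with O(dim_lights) we get O(¬reboot_node).
With premise 9, O(¬reboot_node -> serve_notice), the K-axiom yields O(serve_notice).
So O(serve_notice) holds — serve_notice is obligatory. None of the other listed options is made obligatory by any chain of premises.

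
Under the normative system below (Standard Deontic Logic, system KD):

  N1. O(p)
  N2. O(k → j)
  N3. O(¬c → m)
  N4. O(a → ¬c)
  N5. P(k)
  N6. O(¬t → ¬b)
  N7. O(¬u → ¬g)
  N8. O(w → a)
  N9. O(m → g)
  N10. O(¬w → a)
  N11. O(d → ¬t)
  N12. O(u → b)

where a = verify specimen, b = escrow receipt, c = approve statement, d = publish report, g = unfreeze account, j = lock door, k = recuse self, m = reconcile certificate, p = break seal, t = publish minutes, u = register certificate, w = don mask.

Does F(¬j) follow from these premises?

No

Premise 2 is O(k → j), but O(k) is not derivable from the premises (the permission P(k) asserts only ¬O(¬k), not O(k)), so it does not yield O(j).
No other premise forces O(j). An ideal world satisfying every premise can still have ¬j true, so F(¬j) is not derivable.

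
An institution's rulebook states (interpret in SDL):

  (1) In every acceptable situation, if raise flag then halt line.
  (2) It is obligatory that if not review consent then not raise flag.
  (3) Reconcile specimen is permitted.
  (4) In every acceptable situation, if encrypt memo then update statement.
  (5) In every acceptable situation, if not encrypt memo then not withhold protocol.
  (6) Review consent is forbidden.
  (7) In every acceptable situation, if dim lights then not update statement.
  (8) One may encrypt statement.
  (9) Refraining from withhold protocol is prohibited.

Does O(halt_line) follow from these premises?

Premise 1 is O(raise_flag → halt_line), but O(raise_flag) is not derivable from the premises, so it does not yield O(halt_line).
No other premise forces O(halt_line). An ideal world satisfying every premise can still have halt_line false, so O(halt_line) is not derivable.

No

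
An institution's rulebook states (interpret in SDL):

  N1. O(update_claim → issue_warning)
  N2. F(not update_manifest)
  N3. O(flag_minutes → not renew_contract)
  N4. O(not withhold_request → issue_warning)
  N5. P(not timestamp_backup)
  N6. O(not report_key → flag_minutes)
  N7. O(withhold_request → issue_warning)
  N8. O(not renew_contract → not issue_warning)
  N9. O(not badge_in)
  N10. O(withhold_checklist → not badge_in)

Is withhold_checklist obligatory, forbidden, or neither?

Neither

Premise 10 is O(withhold_checklist → not badge_in); even if O(not badge_in) held, inferring O(withhold_checklist) would be affirming the consequent — invalid.
No premise or chain of K-axiom applications forces O(withhold_checklist), and none forces O(not withhold_checklist). So withhold_checklist is neither obligatory nor forbidden under these norms.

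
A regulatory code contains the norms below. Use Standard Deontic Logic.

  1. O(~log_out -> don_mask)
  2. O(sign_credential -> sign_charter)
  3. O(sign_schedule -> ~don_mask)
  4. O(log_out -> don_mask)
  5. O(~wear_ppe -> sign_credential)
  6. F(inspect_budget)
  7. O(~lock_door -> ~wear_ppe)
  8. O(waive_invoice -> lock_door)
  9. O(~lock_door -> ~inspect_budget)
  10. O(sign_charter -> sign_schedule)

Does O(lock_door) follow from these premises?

By case analysis on log_out: premise 4 gives O(log_out -> don_mask) and premise 1 gives O(~log_out -> don_mask), so O(don_mask) either way.
The contrapositive of premise 3 (O(sign_schedule -> ~don_mask)) is O(don_mask -> ~sign_schedule), and O(don_mask) is already established, so O(~sign_schedule).
Premise 10, O(sign_charter -> sign_schedule), contraposes to O(~sign_schedule -> ~sign_charter); with O(~sign_schedule) we get O(~sign_charter).
The contrapositive of premise 2 (O(sign_credential -> sign_charter)) is O(~sign_charter -> ~sign_credential), and O(~sign_charter) is already established, so O(~sign_credential).
Premise 5, O(~wear_ppe -> sign_credential), contraposes to O(~sign_credential -> wear_ppe); with O(~sign_credential) we get O(wear_ppe).
Premise 7 is O(~lock_door -> ~wear_ppe); contrapositively O(wear_ppe -> lock_door). Since O(wear_ppe) holds, K gives O(lock_door).
Premises 6, 8, 9 do not contribute to this derivation.
So O(lock_door) follows.

Yes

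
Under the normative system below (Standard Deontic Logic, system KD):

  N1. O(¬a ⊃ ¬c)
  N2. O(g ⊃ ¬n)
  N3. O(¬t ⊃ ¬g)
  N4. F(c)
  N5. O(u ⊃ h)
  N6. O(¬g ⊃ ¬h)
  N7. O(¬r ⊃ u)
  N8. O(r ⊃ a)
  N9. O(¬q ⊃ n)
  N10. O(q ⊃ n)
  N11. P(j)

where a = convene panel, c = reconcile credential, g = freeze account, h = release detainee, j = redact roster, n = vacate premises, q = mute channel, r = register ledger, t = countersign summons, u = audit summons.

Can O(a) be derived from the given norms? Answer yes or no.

Premises 9 and 10 are O(¬q ⊃ n) and O(q ⊃ n); every ideal world satisfies ¬q or q, so in either case n holds — hence O(n).
Premise 2, O(g ⊃ ¬n), contraposes to O(n ⊃ ¬g); with O(n) we get O(¬g).
With premise 6, O(¬g ⊃ ¬h), the K-axiom yields O(¬h).
The contrapositive of premise 5 (O(u ⊃ h)) is O(¬h ⊃ ¬u), and O(¬h) is already established, so O(¬u).
The contrapositive of premise 7 (O(¬r ⊃ u)) is O(¬u ⊃ r), and O(¬u) is already established, so O(r).
Applying K to premise 8 (O(r ⊃ a)) and O(r) yields O(a).
Premises 1, 3, 4, 11 do not contribute to this derivation.
So O(a) follows.

Yes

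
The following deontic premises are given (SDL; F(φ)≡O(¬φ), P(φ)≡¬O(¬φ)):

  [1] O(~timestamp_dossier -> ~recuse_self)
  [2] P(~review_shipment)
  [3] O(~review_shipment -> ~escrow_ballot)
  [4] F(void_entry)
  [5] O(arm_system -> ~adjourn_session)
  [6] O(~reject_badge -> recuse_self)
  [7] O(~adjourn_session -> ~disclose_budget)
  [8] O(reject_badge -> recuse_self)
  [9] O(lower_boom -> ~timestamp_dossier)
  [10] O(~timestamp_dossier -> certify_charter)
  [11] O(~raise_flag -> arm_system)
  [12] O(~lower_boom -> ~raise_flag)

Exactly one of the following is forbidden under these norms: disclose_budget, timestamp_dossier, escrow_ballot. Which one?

disclose_budget

Premises 6 and 8 cover both cases: O(~reject_badge -> recuse_self) and O(reject_badge -> recuse_self). Since ~reject_badge ∨ reject_badge is a tautology, O(recuse_self) follows.
The contrapositive of premise 1 (O(~timestamp_dossier -> ~recuse_self)) is O(recuse_self -> timestamp_dossier), and O(recuse_self) is already established, so O(timestamp_dossier).
The contrapositive of premise 9 (O(lower_boom -> ~timestamp_dossier)) is O(timestamp_dossier -> ~lower_boom), and O(timestamp_dossier) is already established, so O(~lower_boom).
From O(~lower_boom) and premise 12, O(~lower_boom -> ~raise_flag), we obtain O(~raise_flag).
Premise 11 is O(~raise_flag -> arm_system); since O(~raise_flag), deontic closure gives O(arm_system).
From O(arm_system) and premise 5, O(arm_system -> ~adjourn_session), we obtain O(~adjourn_session).
From O(~adjourn_session) and premise 7, O(~adjourn_session -> ~disclose_budget), we obtain O(~disclose_budget).
So O(~disclose_budget) holds, i.e. disclose_budget is forbidden. None of the other listed options is forbidden under the premises.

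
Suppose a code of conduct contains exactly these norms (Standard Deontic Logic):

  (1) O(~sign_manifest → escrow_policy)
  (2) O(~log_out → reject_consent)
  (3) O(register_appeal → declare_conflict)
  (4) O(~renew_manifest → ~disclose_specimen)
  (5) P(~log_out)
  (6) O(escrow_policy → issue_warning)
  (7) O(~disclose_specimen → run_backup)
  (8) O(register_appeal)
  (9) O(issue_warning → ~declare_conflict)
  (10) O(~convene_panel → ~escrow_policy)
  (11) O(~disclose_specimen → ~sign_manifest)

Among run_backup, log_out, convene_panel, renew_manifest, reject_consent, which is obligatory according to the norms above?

renew_manifest

From premise 8 we have O(register_appeal).
With premise 3, O(register_appeal → declare_conflict), the K-axiom yields O(declare_conflict).
Premise 9, O(issue_warning → ~declare_conflict), contraposes to O(declare_conflict → ~issue_warning); with O(declare_conflict) we get O(~issue_warning).
Premise 6, O(escrow_policy → issue_warning), contraposes to O(~issue_warning → ~escrow_policy); with O(~issue_warning) we get O(~escrow_policy).
Premise 1, O(~sign_manifest → escrow_policy), contraposes to O(~escrow_policy → sign_manifest); with O(~escrow_policy) we get O(sign_manifest).
Premise 11, O(~disclose_specimen → ~sign_manifest), contraposes to O(sign_manifest → disclose_specimen); with O(sign_manifest) we get O(disclose_specimen).
Premise 4 is O(~renew_manifest → ~disclose_specimen); contrapositively O(disclose_specimen → renew_manifest). Since O(disclose_specimen) holds, K gives O(renew_manifest).
So O(renew_manifest) holds — renew_manifest is obligatory. None of the other listed options is made obligatory by any chain of premises.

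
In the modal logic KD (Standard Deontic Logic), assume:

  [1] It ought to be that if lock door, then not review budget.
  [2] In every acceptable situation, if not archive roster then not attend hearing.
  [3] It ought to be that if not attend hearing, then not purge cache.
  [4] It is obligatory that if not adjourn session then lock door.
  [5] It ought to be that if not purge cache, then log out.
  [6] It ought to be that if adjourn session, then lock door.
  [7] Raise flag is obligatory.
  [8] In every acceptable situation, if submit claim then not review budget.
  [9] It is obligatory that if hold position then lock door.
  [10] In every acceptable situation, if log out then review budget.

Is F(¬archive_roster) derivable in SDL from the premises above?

By case analysis on adjourn_session: premise 6 gives O(adjourn_session → lock_door) and premise 4 gives O(¬adjourn_session → lock_door), so O(lock_door) either way.
Premise 1 is O(lock_door → ¬review_budget); since O(lock_door), deontic closure gives O(¬review_budget).
Premise 10, O(log_out → review_budget), contraposes to O(¬review_budget → ¬log_out); with O(¬review_budget) we get O(¬log_out).
Premise 5 is O(¬purge_cache → log_out); contrapositively O(¬log_out → purge_cache). Since O(¬log_out) holds, K gives O(purge_cache).
Premise 3, O(¬attend_hearing → ¬purge_cache), contraposes to O(purge_cache → attend_hearing); with O(purge_cache) we get O(attend_hearing).
Premise 2 is O(¬archive_roster → ¬attend_hearing); contrapositively O(attend_hearing → archive_roster). Since O(attend_hearing) holds, K gives O(archive_roster).
Premises 7, 8, 9 do not contribute to this derivation.
So O(archive_roster) holds, i.e. F(¬archive_roster). The claim follows.

Yes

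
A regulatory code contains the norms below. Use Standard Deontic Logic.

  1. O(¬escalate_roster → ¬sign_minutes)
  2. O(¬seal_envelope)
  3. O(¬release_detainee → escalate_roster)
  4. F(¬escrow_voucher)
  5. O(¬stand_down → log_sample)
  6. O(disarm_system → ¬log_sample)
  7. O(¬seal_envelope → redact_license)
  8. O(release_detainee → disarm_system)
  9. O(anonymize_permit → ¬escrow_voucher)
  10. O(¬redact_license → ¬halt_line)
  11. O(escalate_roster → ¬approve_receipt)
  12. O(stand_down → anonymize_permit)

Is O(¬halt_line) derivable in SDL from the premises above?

No

Premise 10 is O(¬redact_license → ¬halt_line), but O(¬redact_license) is not derivable from the premises, so it does not yield O(¬halt_line).
No other premise forces O(¬halt_line). An ideal world satisfying every premise can still have ¬halt_line false, so O(¬halt_line) is not derivable.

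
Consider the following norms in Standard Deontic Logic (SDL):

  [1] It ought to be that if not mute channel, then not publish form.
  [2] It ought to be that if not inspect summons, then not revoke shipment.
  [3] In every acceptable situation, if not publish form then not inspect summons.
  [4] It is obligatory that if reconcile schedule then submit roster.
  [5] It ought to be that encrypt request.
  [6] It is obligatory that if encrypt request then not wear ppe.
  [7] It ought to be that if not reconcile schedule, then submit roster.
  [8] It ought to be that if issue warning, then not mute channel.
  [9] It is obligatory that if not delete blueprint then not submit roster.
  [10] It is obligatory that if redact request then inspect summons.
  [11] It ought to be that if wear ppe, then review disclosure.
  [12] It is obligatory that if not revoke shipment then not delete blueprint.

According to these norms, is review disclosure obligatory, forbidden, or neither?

Neither

Premise 11 is O(wear_ppe → review_disclosure), but O(wear_ppe) is not derivable from the premises, so it does not yield O(review_disclosure).
No premise or chain of K-axiom applications forces O(review_disclosure), and none forces O(¬review_disclosure). So review_disclosure is neither obligatory nor forbidden under these norms.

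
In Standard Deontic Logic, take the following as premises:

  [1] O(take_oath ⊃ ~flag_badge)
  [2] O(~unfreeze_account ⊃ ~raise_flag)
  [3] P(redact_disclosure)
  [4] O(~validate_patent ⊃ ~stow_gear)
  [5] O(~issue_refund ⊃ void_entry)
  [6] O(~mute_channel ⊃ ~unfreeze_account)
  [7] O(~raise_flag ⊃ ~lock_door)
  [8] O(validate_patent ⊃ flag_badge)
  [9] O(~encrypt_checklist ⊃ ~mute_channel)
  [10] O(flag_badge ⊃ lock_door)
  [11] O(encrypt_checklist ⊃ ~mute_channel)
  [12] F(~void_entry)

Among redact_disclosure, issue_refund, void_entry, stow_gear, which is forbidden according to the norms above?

By case analysis on encrypt_checklist: premise 11 gives O(encrypt_checklist ⊃ ~mute_channel) and premise 9 gives O(~encrypt_checklist ⊃ ~mute_channel), so O(~mute_channel) either way.
Applying K to premise 6 (O(~mute_channel ⊃ ~unfreeze_account)) and O(~mute_channel) yields O(~unfreeze_account).
From O(~unfreeze_account) and premise 2, O(~unfreeze_account ⊃ ~raise_flag), we obtain O(~raise_flag).
Applying K to premise 7 (O(~raise_flag ⊃ ~lock_door)) and O(~raise_flag) yields O(~lock_door).
The contrapositive of premise 10 (O(flag_badge ⊃ lock_door)) is O(~lock_door ⊃ ~flag_badge), and O(~lock_door) is already established, so O(~flag_badge).
Premise 8, O(validate_patent ⊃ flag_badge), contraposes to O(~flag_badge ⊃ ~validate_patent); with O(~flag_badge) we get O(~validate_patent).
With premise 4, O(~validate_patent ⊃ ~stow_gear), the K-axiom yields O(~stow_gear).
So O(~stow_gear) holds, i.e. stow_gear is forbidden. None of the other listed options is forbidden under the premises.

stow_gear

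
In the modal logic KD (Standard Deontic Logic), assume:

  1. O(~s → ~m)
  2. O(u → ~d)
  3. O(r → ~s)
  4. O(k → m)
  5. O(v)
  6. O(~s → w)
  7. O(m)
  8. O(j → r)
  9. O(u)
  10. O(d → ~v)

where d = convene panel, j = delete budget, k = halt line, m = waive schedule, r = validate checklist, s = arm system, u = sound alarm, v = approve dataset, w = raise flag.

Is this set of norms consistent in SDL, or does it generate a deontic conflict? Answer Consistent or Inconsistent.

Consistent

Premise 10 is O(d → ~v), but O(d) is not derivable from the premises, so it does not yield O(~v).
So O(~v) is not derivable, and the apparent clash with O(v) does not arise.
A world satisfying every obligation exists (e.g. d=false, j=false, k=false, m=true, r=false, s=true, u=true, v=true, w=false); no atom is both obligatory and forbidden, so the set is consistent.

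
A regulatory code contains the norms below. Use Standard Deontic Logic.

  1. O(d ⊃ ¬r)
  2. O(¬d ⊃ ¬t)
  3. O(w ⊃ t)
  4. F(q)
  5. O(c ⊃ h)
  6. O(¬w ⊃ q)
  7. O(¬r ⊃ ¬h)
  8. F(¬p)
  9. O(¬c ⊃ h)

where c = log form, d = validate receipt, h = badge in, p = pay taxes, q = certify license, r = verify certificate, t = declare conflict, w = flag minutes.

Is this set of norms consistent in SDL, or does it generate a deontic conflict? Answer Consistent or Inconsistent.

Inconsistent

Premises 9 and 5 are O(¬c ⊃ h) and O(c ⊃ h); every ideal world satisfies ¬c or c, so in either case h holds — hence O(h).
Premise 7, O(¬r ⊃ ¬h), contraposes to O(h ⊃ r); with O(h) we get O(r).
Premise 1, O(d ⊃ ¬r), contraposes to O(r ⊃ ¬d); with O(r) we get O(¬d).
With premise 2, O(¬d ⊃ ¬t), the K-axiom yields O(¬t).
The contrapositive of premise 3 (O(w ⊃ t)) is O(¬t ⊃ ¬w), and O(¬t) is already established, so O(¬w).
Applying K to premise 6 (O(¬w ⊃ q)) and O(¬w) yields O(q).
Yet premise 4 is F(q), i.e. O(¬q).
We now have both O(q) and O(¬q) — q is simultaneously obligatory and forbidden, violating the D-axiom.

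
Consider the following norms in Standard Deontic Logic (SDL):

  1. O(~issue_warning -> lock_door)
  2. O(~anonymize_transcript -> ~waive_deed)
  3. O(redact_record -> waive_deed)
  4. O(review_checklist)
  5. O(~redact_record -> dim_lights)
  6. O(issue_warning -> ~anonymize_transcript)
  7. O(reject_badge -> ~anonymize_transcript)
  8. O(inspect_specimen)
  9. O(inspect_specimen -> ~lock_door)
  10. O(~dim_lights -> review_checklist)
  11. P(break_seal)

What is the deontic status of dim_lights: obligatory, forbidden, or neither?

Obligatory

From premise 8 we have O(inspect_specimen).
Premise 9 is O(inspect_specimen -> ~lock_door); since O(inspect_specimen), deontic closure gives O(~lock_door).
The contrapositive of premise 1 (O(~issue_warning -> lock_door)) is O(~lock_door -> issue_warning), and O(~lock_door) is already established, so O(issue_warning).
Applying K to premise 6 (O(issue_warning -> ~anonymize_transcript)) and O(issue_warning) yields O(~anonymize_transcript).
Premise 2 is O(~anonymize_transcript -> ~waive_deed); since O(~anonymize_transcript), deontic closure gives O(~waive_deed).
Premise 3, O(redact_record -> waive_deed), contraposes to O(~waive_deed -> ~redact_record); with O(~waive_deed) we get O(~redact_record).
Premise 5 is O(~redact_record -> dim_lights); since O(~redact_record), deontic closure gives O(dim_lights).
Premises 4, 7, 10, 11 do not contribute to this derivation.
Hence dim_lights is obligatory.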